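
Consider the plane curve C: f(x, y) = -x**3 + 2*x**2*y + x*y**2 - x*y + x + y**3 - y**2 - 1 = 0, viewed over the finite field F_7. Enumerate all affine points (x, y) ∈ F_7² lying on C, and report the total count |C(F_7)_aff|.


Affine F_7-points: {(2, 0), (3, 1), (3, 2), (4, 3), (5, 2), (5, 3), (5, 5), (6, 6)}; count = 8.

For each of the 49 pairs (x, y) ∈ F_7², evaluate f(x, y) mod 7. Record the zeros.
  x = 0: [0↦6, 1↦6, 2↦3, 3↦3, 4↦5, 5↦1, 6↦4]  zeros at y ∈ ∅
  x = 1: [0↦6, 1↦1, 2↦2, 3↦1, 4↦4, 5↦3, 6↦4]  zeros at y ∈ ∅
  x = 2: [0↦0, 1↦1, 2↦3, 3↦5, 4↦6, 5↦5, 6↦1]  zeros at y ∈ {0}
  x = 3: [0↦3, 1↦0, 2↦0, 3↦2, 4↦5, 5↦1, 6↦3]  zeros at y ∈ {1, 2}
  x = 4: [0↦2, 1↦6, 2↦1, 3↦0, 4↦2, 5↦6, 6↦4]  zeros at y ∈ {3}
  x = 5: [0↦5, 1↦6, 2↦0, 3↦0, 4↦5, 5↦0, 6↦5]  zeros at y ∈ {2, 3, 5}
  x = 6: [0↦6, 1↦1, 2↦5, 3↦3, 4↦1, 5↦5, 6↦0]  zeros at y ∈ {6}
Collecting zeros: affine points = {(2, 0), (3, 1), (3, 2), (4, 3), (5, 2), (5, 3), (5, 5), (6, 6)}.
Total count |C(F_7)_aff| = 8.


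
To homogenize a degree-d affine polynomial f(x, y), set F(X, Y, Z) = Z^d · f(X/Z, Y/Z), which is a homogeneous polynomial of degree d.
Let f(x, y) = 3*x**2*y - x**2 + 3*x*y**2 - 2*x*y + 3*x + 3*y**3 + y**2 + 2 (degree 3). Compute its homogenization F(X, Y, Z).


F(X, Y, Z) = 3*X**2*Y - X**2*Z + 3*X*Y**2 - 2*X*Y*Z + 3*X*Z**2 + 3*Y**3 + Y**2*Z + 2*Z**3

deg(f) = 3.
Substitute x = X/Z, y = Y/Z into f, then multiply by Z^3.
  monomial 3·x^2·y^1 ↦ 3·X^2·Y^1·Z^0.
  monomial -1·x^2·y^0 ↦ -1·X^2·Y^0·Z^1.
  monomial 3·x^1·y^2 ↦ 3·X^1·Y^2·Z^0.
  monomial -2·x^1·y^1 ↦ -2·X^1·Y^1·Z^1.
  monomial 3·x^1·y^0 ↦ 3·X^1·Y^0·Z^2.
  monomial 3·x^0·y^3 ↦ 3·X^0·Y^3·Z^0.
  monomial 1·x^0·y^2 ↦ 1·X^0·Y^2·Z^1.
  monomial 2·x^0·y^0 ↦ 2·X^0·Y^0·Z^3.
Collecting: F(X, Y, Z) = 3*X**2*Y - X**2*Z + 3*X*Y**2 - 2*X*Y*Z + 3*X*Z**2 + 3*Y**3 + Y**2*Z + 2*Z**3.


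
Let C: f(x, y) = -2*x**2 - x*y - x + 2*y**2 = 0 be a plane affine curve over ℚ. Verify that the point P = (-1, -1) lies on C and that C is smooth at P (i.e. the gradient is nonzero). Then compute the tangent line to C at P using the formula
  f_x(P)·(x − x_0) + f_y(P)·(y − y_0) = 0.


Tangent line at P: 4*x - 3*y + 1 = 0.

Step 1: f(-1, -1) = 0, so P lies on C.
Step 2: partial derivatives
  f_x(x, y) = -4*x - y - 1, f_y(x, y) = -x + 4*y.
  f_x(P) = 4, f_y(P) = -3 (gradient nonzero, so P is smooth).
Step 3: tangent line at P: 4·(x − -1) + -3·(y − -1) = 0.
Expanding: 4*x - 3*y + 1 = 0.


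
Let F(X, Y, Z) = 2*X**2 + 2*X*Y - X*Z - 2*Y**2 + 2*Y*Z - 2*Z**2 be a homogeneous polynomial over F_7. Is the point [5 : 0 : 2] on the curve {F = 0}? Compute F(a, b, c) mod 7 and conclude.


F(5,0,2) ≡ 4 (mod 7); P is NOT on the curve.

Evaluate F(5, 0, 2) term-by-term (mod 7).
  2*X**2 ↦ 2·25·1·1 = 50
  2*X*Y ↦ 2·5·0·1 = 0
  -X*Z ↦ -1·5·1·2 = -10
  -2*Y**2 ↦ -2·1·0·1 = 0
  2*Y*Z ↦ 2·1·0·2 = 0
  -2*Z**2 ↦ -2·1·1·4 = -8
Sum: F(5, 0, 2) = (50) + (0) + (-10) + (0) + (0) + (-8) = 32.
Reducing mod 7: 32 ≡ 4 (mod 7).
Since F(a, b, c) ≡ 4 ≠ 0 (mod 7), P does NOT lie on the curve.


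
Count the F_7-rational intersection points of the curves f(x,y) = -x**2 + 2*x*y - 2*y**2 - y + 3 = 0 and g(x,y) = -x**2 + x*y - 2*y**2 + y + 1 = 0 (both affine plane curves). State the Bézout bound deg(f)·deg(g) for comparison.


Common zeros: {(0, 1)}; count = 1; Bézout bound = 4.

deg(f) = 2, deg(g) = 2, so Bézout bound = 4.
Scan x ∈ F_7. For each x, list the y ∈ F_7 with f(x, y) ≡ 0 and those with g(x, y) ≡ 0 (mod 7); the common zeros in that column are the intersection.
  x = 0: f ≡ 0 at y ∈ {1, 2}; g ≡ 0 at y ∈ {1, 3}; common: {1}.
  x = 1: f ≡ 0 at y ∈ ∅; g ≡ 0 at y ∈ {0, 1}; common: ∅.
  x = 2: f ≡ 0 at y ∈ {1, 4}; g ≡ 0 at y ∈ ∅; common: ∅.
  x = 3: f ≡ 0 at y ∈ ∅; g ≡ 0 at y ∈ {3, 6}; common: ∅.
  x = 4: f ≡ 0 at y ∈ {2, 5}; g ≡ 0 at y ∈ ∅; common: ∅.
  x = 5: f ≡ 0 at y ∈ ∅; g ≡ 0 at y ∈ ∅; common: ∅.
  x = 6: f ≡ 0 at y ∈ {4, 5}; g ≡ 0 at y ∈ {0}; common: ∅.
Collecting: common zeros = {(0, 1)}, so the count is 1.
Comparison with the Bézout bound: 1 ≤ 4 = deg(f)·deg(g), as expected for curves with no common component (the affine F_7-count falls short of the bound because intersections may lie at infinity, over extension fields, or carry multiplicity).


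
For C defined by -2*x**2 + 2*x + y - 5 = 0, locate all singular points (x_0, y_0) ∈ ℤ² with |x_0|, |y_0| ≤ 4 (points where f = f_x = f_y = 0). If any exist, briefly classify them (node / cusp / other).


No singular points in the scanned grid; C is smooth there.

Compute partial derivatives:
  f_x = 2 - 4*x.
  f_y = 1.
f_y = 1 is a nonzero constant, so f_y never vanishes: no point (x, y) can satisfy f = f_x = f_y = 0. In particular no (x, y) ∈ {−4, ..., 4}² is singular; the curve is smooth.


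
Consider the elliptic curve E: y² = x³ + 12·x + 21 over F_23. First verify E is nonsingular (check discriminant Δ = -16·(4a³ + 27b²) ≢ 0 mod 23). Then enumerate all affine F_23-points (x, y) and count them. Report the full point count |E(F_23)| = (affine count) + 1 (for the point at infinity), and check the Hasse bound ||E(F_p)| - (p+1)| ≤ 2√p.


Affine points = {(4, 8), (4, 15), (8, 10), (8, 13), (11, 9), (11, 14), (14, 9), (14, 14), (16, 10), (16, 13), (17, 3), (17, 20), (19, 1), (19, 22), (20, 2), (20, 21), (21, 9), (21, 14), (22, 10), (22, 13)}; affine count = 20; |E(F_23)| = 21.

Discriminant check: Δ ∝ 4a³ + 27b² = 4·12³ + 27·21² = 4·1728 + 27·441 ≡ 5 (mod 23). Nonzero ⇒ E is nonsingular.
For each x ∈ F_23, compute rhs = x³ + 12·x + 21 mod 23, then count y ∈ F_23 with y² ≡ rhs.
  x = 0: rhs = 21, matching y values: none (0 points).
  x = 1: rhs = 11, matching y values: none (0 points).
  x = 2: rhs = 7, matching y values: none (0 points).
  x = 3: rhs = 15, matching y values: none (0 points).
  x = 4: rhs = 18, matching y values: 8, 15 (2 points).
  x = 5: rhs = 22, matching y values: none (0 points).
  x = 6: rhs = 10, matching y values: none (0 points).
  x = 7: rhs = 11, matching y values: none (0 points).
  x = 8: rhs = 8, matching y values: 10, 13 (2 points).
  x = 9: rhs = 7, matching y values: none (0 points).
  x = 10: rhs = 14, matching y values: none (0 points).
  x = 11: rhs = 12, matching y values: 9, 14 (2 points).
  x = 12: rhs = 7, matching y values: none (0 points).
  x = 13: rhs = 5, matching y values: none (0 points).
  x = 14: rhs = 12, matching y values: 9, 14 (2 points).
  x = 15: rhs = 11, matching y values: none (0 points).
  x = 16: rhs = 8, matching y values: 10, 13 (2 points).
  x = 17: rhs = 9, matching y values: 3, 20 (2 points).
  x = 18: rhs = 20, matching y values: none (0 points).
  x = 19: rhs = 1, matching y values: 1, 22 (2 points).
  x = 20: rhs = 4, matching y values: 2, 21 (2 points).
  x = 21: rhs = 12, matching y values: 9, 14 (2 points).
  x = 22: rhs = 8, matching y values: 10, 13 (2 points).
Total affine count: 20.
Full point count |E(F_23)| = 20 + 1 = 21.
Hasse bound: |21 − (23+1)| = |-3| = 3 ≤ 2√23 ≈ 9.5917 ✓.


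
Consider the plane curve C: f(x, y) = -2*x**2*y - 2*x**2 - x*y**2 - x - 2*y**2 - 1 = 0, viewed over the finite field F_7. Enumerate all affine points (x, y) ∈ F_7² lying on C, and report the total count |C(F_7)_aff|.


Affine F_7-points: {(2, 6), (5, 0)}; count = 2.

For each of the 49 pairs (x, y) ∈ F_7², evaluate f(x, y) mod 7. Record the zeros.
  x = 0: [0↦6, 1↦4, 2↦5, 3↦2, 4↦2, 5↦5, 6↦4]  zeros at y ∈ ∅
  x = 1: [0↦3, 1↦5, 2↦1, 3↦5, 4↦3, 5↦2, 6↦2]  zeros at y ∈ ∅
  x = 2: [0↦3, 1↦5, 2↦6, 3↦6, 4↦5, 5↦3, 6↦0]  zeros at y ∈ {6}
  x = 3: [0↦6, 1↦4, 2↦6, 3↦5, 4↦1, 5↦1, 6↦5]  zeros at y ∈ ∅
  x = 4: [0↦5, 1↦2, 2↦1, 3↦2, 4↦5, 5↦3, 6↦3]  zeros at y ∈ ∅
  x = 5: [0↦0, 1↦6, 2↦5, 3↦4, 4↦3, 5↦2, 6↦1]  zeros at y ∈ {0}
  x = 6: [0↦5, 1↦2, 2↦4, 3↦4, 4↦2, 5↦5, 6↦6]  zeros at y ∈ ∅
Collecting zeros: affine points = {(2, 6), (5, 0)}.
Total count |C(F_7)_aff| = 2.


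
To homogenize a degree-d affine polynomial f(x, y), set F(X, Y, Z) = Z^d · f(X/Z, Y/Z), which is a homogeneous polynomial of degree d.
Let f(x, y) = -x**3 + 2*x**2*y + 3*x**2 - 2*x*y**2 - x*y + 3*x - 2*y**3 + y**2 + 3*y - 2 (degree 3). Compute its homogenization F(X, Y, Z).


F(X, Y, Z) = -X**3 + 2*X**2*Y + 3*X**2*Z - 2*X*Y**2 - X*Y*Z + 3*X*Z**2 - 2*Y**3 + Y**2*Z + 3*Y*Z**2 - 2*Z**3

deg(f) = 3.
Substitute x = X/Z, y = Y/Z into f, then multiply by Z^3.
  monomial -1·x^3·y^0 ↦ -1·X^3·Y^0·Z^0.
  monomial 2·x^2·y^1 ↦ 2·X^2·Y^1·Z^0.
  monomial 3·x^2·y^0 ↦ 3·X^2·Y^0·Z^1.
  monomial -2·x^1·y^2 ↦ -2·X^1·Y^2·Z^0.
  monomial -1·x^1·y^1 ↦ -1·X^1·Y^1·Z^1.
  monomial 3·x^1·y^0 ↦ 3·X^1·Y^0·Z^2.
  monomial -2·x^0·y^3 ↦ -2·X^0·Y^3·Z^0.
  monomial 1·x^0·y^2 ↦ 1·X^0·Y^2·Z^1.
  monomial 3·x^0·y^1 ↦ 3·X^0·Y^1·Z^2.
  monomial -2·x^0·y^0 ↦ -2·X^0·Y^0·Z^3.
Collecting: F(X, Y, Z) = -X**3 + 2*X**2*Y + 3*X**2*Z - 2*X*Y**2 - X*Y*Z + 3*X*Z**2 - 2*Y**3 + Y**2*Z + 3*Y*Z**2 - 2*Z**3.


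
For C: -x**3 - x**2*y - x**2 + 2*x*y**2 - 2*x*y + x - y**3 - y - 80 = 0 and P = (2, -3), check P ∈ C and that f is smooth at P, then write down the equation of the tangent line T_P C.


Tangent line at P: 21*x - 60*y - 222 = 0.

Step 1: f(2, -3) = 0, so P lies on C.
Step 2: partial derivatives
  f_x(x, y) = -3*x**2 - 2*x*y - 2*x + 2*y**2 - 2*y + 1, f_y(x, y) = -x**2 + 4*x*y - 2*x - 3*y**2 - 1.
  f_x(P) = 21, f_y(P) = -60 (gradient nonzero, so P is smooth).
Step 3: tangent line at P: 21·(x − 2) + -60·(y − -3) = 0.
Expanding: 21*x - 60*y - 222 = 0.


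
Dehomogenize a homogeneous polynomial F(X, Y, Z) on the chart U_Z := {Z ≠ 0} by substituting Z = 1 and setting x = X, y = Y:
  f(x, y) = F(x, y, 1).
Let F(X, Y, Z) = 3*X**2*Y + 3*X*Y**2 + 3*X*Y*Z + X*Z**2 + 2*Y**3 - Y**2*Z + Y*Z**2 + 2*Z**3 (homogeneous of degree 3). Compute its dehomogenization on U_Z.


f(x, y) = 3*x**2*y + 3*x*y**2 + 3*x*y + x + 2*y**3 - y**2 + y + 2

On U_Z we set Z = 1. Each monomial c·X^i·Y^j·Z^k in F becomes c·x^i·y^j·1^k = c·x^i·y^j.
Substituting Z = 1: F(X, Y, 1) = 3*x**2*y + 3*x*y**2 + 3*x*y + x + 2*y**3 - y**2 + y + 2.
Note: deg(f) ≤ deg(F) = 3; strict inequality happens when F is divisible by Z (lost terms).


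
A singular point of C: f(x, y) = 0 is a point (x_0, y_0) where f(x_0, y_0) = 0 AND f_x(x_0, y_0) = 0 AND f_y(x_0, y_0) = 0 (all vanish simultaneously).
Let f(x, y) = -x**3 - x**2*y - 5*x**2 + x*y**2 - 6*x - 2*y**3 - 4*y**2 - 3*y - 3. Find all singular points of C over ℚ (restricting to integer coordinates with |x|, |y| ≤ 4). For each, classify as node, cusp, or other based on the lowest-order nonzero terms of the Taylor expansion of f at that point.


Singular points: {(-1, -1)}; classification: node.

Compute partial derivatives:
  f_x = -3*x**2 - 2*x*y - 10*x + y**2 - 6.
  f_y = -x**2 + 2*x*y - 6*y**2 - 8*y - 3.
Scan x_0 ∈ {−4, ..., 4}. For each x_0, f_y(x_0, y) is a polynomial in y; find its integer roots y ∈ {−4, ..., 4}, then test f_x and f at those candidates.
  x = -4: f_y(-4, y) = -6*y**2 - 16*y - 19; no integer root y with |y| ≤ 4.
  x = -3: f_y(-3, y) = -6*y**2 - 14*y - 12; no integer root y with |y| ≤ 4.
  x = -2: f_y(-2, y) = -6*y**2 - 12*y - 7; no integer root y with |y| ≤ 4.
  x = -1: f_y(-1, y) = -6*y**2 - 10*y - 4; vanishes at y ∈ {-1}. (-1, -1): f_x = 0, f = 0 — SINGULAR.
  x = 0: f_y(0, y) = -6*y**2 - 8*y - 3; no integer root y with |y| ≤ 4.
  x = 1: f_y(1, y) = -6*y**2 - 6*y - 4; no integer root y with |y| ≤ 4.
  x = 2: f_y(2, y) = -6*y**2 - 4*y - 7; no integer root y with |y| ≤ 4.
  x = 3: f_y(3, y) = -6*y**2 - 2*y - 12; no integer root y with |y| ≤ 4.
  x = 4: f_y(4, y) = -6*y**2 - 19; no integer root y with |y| ≤ 4.
Only singular point on the grid: (-1, -1).
Classify: substitute x = -1 + u, y = -1 + v and expand: f = -u**3 - u**2*v - u**2 + u*v**2 - 2*v**3 + v**2.
No constant or linear terms (consistent with a singular point). Quadratic part: -u**2 + v**2. Cubic part: -u**3 - u**2*v + u*v**2 - 2*v**3.
The quadratic part v**2 - u**2 = (v − u)(v + u) splits into two distinct linear factors, so there are two distinct tangent lines y − -1 = ±(x − -1) — this is a node (ordinary double point).
Classification: node.


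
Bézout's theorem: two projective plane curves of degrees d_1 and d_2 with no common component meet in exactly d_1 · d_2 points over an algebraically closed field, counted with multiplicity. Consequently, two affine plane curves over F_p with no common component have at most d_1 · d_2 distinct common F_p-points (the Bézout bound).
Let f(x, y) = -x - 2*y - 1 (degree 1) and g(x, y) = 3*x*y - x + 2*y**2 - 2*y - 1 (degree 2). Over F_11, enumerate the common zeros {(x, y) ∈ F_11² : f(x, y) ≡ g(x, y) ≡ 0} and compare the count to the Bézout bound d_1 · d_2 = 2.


Common zeros: {(6, 2), (10, 0)}; count = 2; Bézout bound = 2.

deg(f) = 1, deg(g) = 2, so Bézout bound = 2.
Scan x ∈ F_11. For each x, list the y ∈ F_11 with f(x, y) ≡ 0 and those with g(x, y) ≡ 0 (mod 11); the common zeros in that column are the intersection.
  x = 0: f ≡ 0 at y ∈ {5}; g ≡ 0 at y ∈ {3, 9}; common: ∅.
  x = 1: f ≡ 0 at y ∈ {10}; g ≡ 0 at y ∈ ∅; common: ∅.
  x = 2: f ≡ 0 at y ∈ {4}; g ≡ 0 at y ∈ ∅; common: ∅.
  x = 3: f ≡ 0 at y ∈ {9}; g ≡ 0 at y ∈ {6, 7}; common: ∅.
  x = 4: f ≡ 0 at y ∈ {3}; g ≡ 0 at y ∈ ∅; common: ∅.
  x = 5: f ≡ 0 at y ∈ {8}; g ≡ 0 at y ∈ ∅; common: ∅.
  x = 6: f ≡ 0 at y ∈ {2}; g ≡ 0 at y ∈ {1, 2}; common: {2}.
  x = 7: f ≡ 0 at y ∈ {7}; g ≡ 0 at y ∈ ∅; common: ∅.
  x = 8: f ≡ 0 at y ∈ {1}; g ≡ 0 at y ∈ ∅; common: ∅.
  x = 9: f ≡ 0 at y ∈ {6}; g ≡ 0 at y ∈ {5, 10}; common: ∅.
  x = 10: f ≡ 0 at y ∈ {0}; g ≡ 0 at y ∈ {0, 8}; common: {0}.
Collecting: common zeros = {(6, 2), (10, 0)}, so the count is 2.
Comparison with the Bézout bound: 2 ≤ 2 = deg(f)·deg(g), as expected for curves with no common component (the bound is attained).


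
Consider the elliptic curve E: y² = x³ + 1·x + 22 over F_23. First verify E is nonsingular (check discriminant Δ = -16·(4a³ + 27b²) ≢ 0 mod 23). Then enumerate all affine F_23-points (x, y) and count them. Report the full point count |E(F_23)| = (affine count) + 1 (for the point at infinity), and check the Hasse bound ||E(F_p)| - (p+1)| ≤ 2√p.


Affine points = {(1, 1), (1, 22), (2, 3), (2, 20), (3, 11), (3, 12), (7, 2), (7, 21), (8, 6), (8, 17), (9, 1), (9, 22), (13, 1), (13, 22), (15, 10), (15, 13), (19, 0), (21, 9), (21, 14)}; affine count = 19; |E(F_23)| = 20.

Discriminant check: Δ ∝ 4a³ + 27b² = 4·1³ + 27·22² = 4·1 + 27·484 ≡ 8 (mod 23). Nonzero ⇒ E is nonsingular.
For each x ∈ F_23, compute rhs = x³ + 1·x + 22 mod 23, then count y ∈ F_23 with y² ≡ rhs.
  x = 0: rhs = 22, matching y values: none (0 points).
  x = 1: rhs = 1, matching y values: 1, 22 (2 points).
  x = 2: rhs = 9, matching y values: 3, 20 (2 points).
  x = 3: rhs = 6, matching y values: 11, 12 (2 points).
  x = 4: rhs = 21, matching y values: none (0 points).
  x = 5: rhs = 14, matching y values: none (0 points).
  x = 6: rhs = 14, matching y values: none (0 points).
  x = 7: rhs = 4, matching y values: 2, 21 (2 points).
  x = 8: rhs = 13, matching y values: 6, 17 (2 points).
  x = 9: rhs = 1, matching y values: 1, 22 (2 points).
  x = 10: rhs = 20, matching y values: none (0 points).
  x = 11: rhs = 7, matching y values: none (0 points).
  x = 12: rhs = 14, matching y values: none (0 points).
  x = 13: rhs = 1, matching y values: 1, 22 (2 points).
  x = 14: rhs = 20, matching y values: none (0 points).
  x = 15: rhs = 8, matching y values: 10, 13 (2 points).
  x = 16: rhs = 17, matching y values: none (0 points).
  x = 17: rhs = 7, matching y values: none (0 points).
  x = 18: rhs = 7, matching y values: none (0 points).
  x = 19: rhs = 0, matching y values: 0 (1 points).
  x = 20: rhs = 15, matching y values: none (0 points).
  x = 21: rhs = 12, matching y values: 9, 14 (2 points).
  x = 22: rhs = 20, matching y values: none (0 points).
Total affine count: 19.
Full point count |E(F_23)| = 19 + 1 = 20.
Hasse bound: |20 − (23+1)| = |-4| = 4 ≤ 2√23 ≈ 9.5917 ✓.


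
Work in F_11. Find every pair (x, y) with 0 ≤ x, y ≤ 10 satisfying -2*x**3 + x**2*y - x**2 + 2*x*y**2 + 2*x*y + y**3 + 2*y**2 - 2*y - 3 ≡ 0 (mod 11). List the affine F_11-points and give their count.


Affine F_11-points: {(0, 10), (1, 1), (1, 8), (1, 9), (3, 0), (3, 1), (3, 2), (4, 2), (4, 4), (4, 6), (5, 3), (5, 4), (6, 7), (7, 1), (9, 4), (10, 2), (10, 10)}; count = 17.

For each of the 121 pairs (x, y) ∈ F_11², evaluate f(x, y) mod 11. Record the zeros.
  x = 0: [0↦8, 1↦9, 2↦9, 3↦3, 4↦8, 5↦8, 6↦9, 7↦6, 8↦5, 9↦1, 10↦0]  zeros at y ∈ {10}
  x = 1: [0↦5, 1↦0, 2↦9, 3↦5, 4↦5, 5↦4, 6↦8, 7↦1, 8↦0, 9↦0, 10↦7]  zeros at y ∈ {1, 8, 9}
  x = 2: [0↦10, 1↦1, 2↦10, 3↦10, 4↦7, 5↦7, 6↦5, 7↦7, 8↦8, 9↦3, 10↦9]  zeros at y ∈ ∅
  x = 3: [0↦0, 1↦0, 2↦0, 3↦6, 4↦2, 5↦5, 6↦10, 7↦1, 8↦6, 9↦9, 10↦5]  zeros at y ∈ {0, 1, 2}
  x = 4: [0↦7, 1↦7, 2↦0, 3↦3, 4↦0, 5↦8, 6↦0, 7↦4, 8↦4, 9↦6, 10↦5]  zeros at y ∈ {2, 4, 6}
  x = 5: [0↦8, 1↦10, 2↦9, 3↦0, 4↦0, 5↦4, 6↦7, 7↦4, 8↦1, 9↦4, 10↦8]  zeros at y ∈ {3, 4}
  x = 6: [0↦2, 1↦8, 2↦4, 3↦7, 4↦1, 5↦3, 6↦8, 7↦0, 8↦7, 9↦2, 10↦2]  zeros at y ∈ {7}
  x = 7: [0↦10, 1↦0, 2↦6, 3↦1, 4↦2, 5↦4, 6↦2, 7↦2, 8↦10, 9↦10, 10↦8]  zeros at y ∈ {1}
  x = 8: [0↦9, 1↦7, 2↦3, 3↦3, 4↦2, 5↦6, 6↦10, 7↦9, 8↦9, 9↦5, 10↦3]  zeros at y ∈ ∅
  x = 9: [0↦9, 1↦6, 2↦5, 3↦1, 4↦0, 5↦8, 6↦9, 7↦9, 8↦3, 9↦8, 10↦8]  zeros at y ∈ {4}
  x = 10: [0↦9, 1↦7, 2↦0, 3↦5, 4↦6, 5↦9, 6↦9, 7↦1, 8↦2, 9↦7, 10↦0]  zeros at y ∈ {2, 10}
Collecting zeros: affine points = {(0, 10), (1, 1), (1, 8), (1, 9), (3, 0), (3, 1), (3, 2), (4, 2), (4, 4), (4, 6), (5, 3), (5, 4), (6, 7), (7, 1), (9, 4), (10, 2), (10, 10)}.
Total count |C(F_11)_aff| = 17.


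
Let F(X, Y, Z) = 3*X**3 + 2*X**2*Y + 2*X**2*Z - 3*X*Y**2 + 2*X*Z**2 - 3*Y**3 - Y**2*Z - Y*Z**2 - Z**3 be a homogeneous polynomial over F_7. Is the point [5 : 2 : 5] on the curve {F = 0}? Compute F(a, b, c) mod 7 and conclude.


F(5,2,5) ≡ 3 (mod 7); P is NOT on the curve.

Evaluate F(5, 2, 5) term-by-term (mod 7).
  3*X**3 ↦ 3·125·1·1 = 375
  2*X**2*Y ↦ 2·25·2·1 = 100
  2*X**2*Z ↦ 2·25·1·5 = 250
  -3*X*Y**2 ↦ -3·5·4·1 = -60
  2*X*Z**2 ↦ 2·5·1·25 = 250
  -3*Y**3 ↦ -3·1·8·1 = -24
  -Y**2*Z ↦ -1·1·4·5 = -20
  -Y*Z**2 ↦ -1·1·2·25 = -50
  -Z**3 ↦ -1·1·1·125 = -125
Sum: F(5, 2, 5) = (375) + (100) + (250) + (-60) + (250) + (-24) + (-20) + (-50) + (-125) = 696.
Reducing mod 7: 696 ≡ 3 (mod 7).
Since F(a, b, c) ≡ 3 ≠ 0 (mod 7), P does NOT lie on the curve.


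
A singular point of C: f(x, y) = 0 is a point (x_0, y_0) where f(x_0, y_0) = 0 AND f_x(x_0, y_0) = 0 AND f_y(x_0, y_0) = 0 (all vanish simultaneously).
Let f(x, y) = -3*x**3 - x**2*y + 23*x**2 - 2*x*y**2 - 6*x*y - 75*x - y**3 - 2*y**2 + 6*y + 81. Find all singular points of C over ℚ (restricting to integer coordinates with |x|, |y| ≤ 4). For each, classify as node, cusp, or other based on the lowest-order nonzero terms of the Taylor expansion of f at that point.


Singular points: {(3, -3)}; classification: node.

Compute partial derivatives:
  f_x = -9*x**2 - 2*x*y + 46*x - 2*y**2 - 6*y - 75.
  f_y = -x**2 - 4*x*y - 6*x - 3*y**2 - 4*y + 6.
Scan x_0 ∈ {−4, ..., 4}. For each x_0, f_y(x_0, y) is a polynomial in y; find its integer roots y ∈ {−4, ..., 4}, then test f_x and f at those candidates.
  x = -4: f_y(-4, y) = -3*y**2 + 12*y + 14; no integer root y with |y| ≤ 4.
  x = -3: f_y(-3, y) = -3*y**2 + 8*y + 15; no integer root y with |y| ≤ 4.
  x = -2: f_y(-2, y) = -3*y**2 + 4*y + 14; no integer root y with |y| ≤ 4.
  x = -1: f_y(-1, y) = 11 - 3*y**2; no integer root y with |y| ≤ 4.
  x = 0: f_y(0, y) = -3*y**2 - 4*y + 6; no integer root y with |y| ≤ 4.
  x = 1: f_y(1, y) = -3*y**2 - 8*y - 1; no integer root y with |y| ≤ 4.
  x = 2: f_y(2, y) = -3*y**2 - 12*y - 10; no integer root y with |y| ≤ 4.
  x = 3: f_y(3, y) = -3*y**2 - 16*y - 21; vanishes at y ∈ {-3}. (3, -3): f_x = 0, f = 0 — SINGULAR.
  x = 4: f_y(4, y) = -3*y**2 - 20*y - 34; no integer root y with |y| ≤ 4.
Only singular point on the grid: (3, -3).
Classify: substitute x = 3 + u, y = -3 + v and expand: f = -3*u**3 - u**2*v - u**2 - 2*u*v**2 - v**3 + v**2.
No constant or linear terms (consistent with a singular point). Quadratic part: -u**2 + v**2. Cubic part: -3*u**3 - u**2*v - 2*u*v**2 - v**3.
The quadratic part v**2 - u**2 = (v − u)(v + u) splits into two distinct linear factors, so there are two distinct tangent lines y − -3 = ±(x − 3) — this is a node (ordinary double point).
Classification: node.


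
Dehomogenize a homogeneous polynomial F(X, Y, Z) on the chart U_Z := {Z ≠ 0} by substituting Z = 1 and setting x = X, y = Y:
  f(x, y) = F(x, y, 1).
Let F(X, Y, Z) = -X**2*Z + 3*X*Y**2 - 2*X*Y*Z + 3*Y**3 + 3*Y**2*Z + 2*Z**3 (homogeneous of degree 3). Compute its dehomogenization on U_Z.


f(x, y) = -x**2 + 3*x*y**2 - 2*x*y + 3*y**3 + 3*y**2 + 2

On U_Z we set Z = 1. Each monomial c·X^i·Y^j·Z^k in F becomes c·x^i·y^j·1^k = c·x^i·y^j.
Substituting Z = 1: F(X, Y, 1) = -x**2 + 3*x*y**2 - 2*x*y + 3*y**3 + 3*y**2 + 2.
Note: deg(f) ≤ deg(F) = 3; strict inequality happens when F is divisible by Z (lost terms).


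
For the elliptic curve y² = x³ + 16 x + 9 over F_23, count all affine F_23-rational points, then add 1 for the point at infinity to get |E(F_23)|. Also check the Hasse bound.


Affine points = {(0, 3), (0, 20), (1, 7), (1, 16), (2, 7), (2, 16), (7, 2), (7, 21), (9, 10), (9, 13), (15, 6), (15, 17), (20, 7), (20, 16)}; affine count = 14; |E(F_23)| = 15.

Discriminant check: Δ ∝ 4a³ + 27b² = 4·16³ + 27·9² = 4·4096 + 27·81 ≡ 10 (mod 23). Nonzero ⇒ E is nonsingular.
For each x ∈ F_23, compute rhs = x³ + 16·x + 9 mod 23, then count y ∈ F_23 with y² ≡ rhs.
  x = 0: rhs = 9, matching y values: 3, 20 (2 points).
  x = 1: rhs = 3, matching y values: 7, 16 (2 points).
  x = 2: rhs = 3, matching y values: 7, 16 (2 points).
  x = 3: rhs = 15, matching y values: none (0 points).
  x = 4: rhs = 22, matching y values: none (0 points).
  x = 5: rhs = 7, matching y values: none (0 points).
  x = 6: rhs = 22, matching y values: none (0 points).
  x = 7: rhs = 4, matching y values: 2, 21 (2 points).
  x = 8: rhs = 5, matching y values: none (0 points).
  x = 9: rhs = 8, matching y values: 10, 13 (2 points).
  x = 10: rhs = 19, matching y values: none (0 points).
  x = 11: rhs = 21, matching y values: none (0 points).
  x = 12: rhs = 20, matching y values: none (0 points).
  x = 13: rhs = 22, matching y values: none (0 points).
  x = 14: rhs = 10, matching y values: none (0 points).
  x = 15: rhs = 13, matching y values: 6, 17 (2 points).
  x = 16: rhs = 14, matching y values: none (0 points).
  x = 17: rhs = 19, matching y values: none (0 points).
  x = 18: rhs = 11, matching y values: none (0 points).
  x = 19: rhs = 19, matching y values: none (0 points).
  x = 20: rhs = 3, matching y values: 7, 16 (2 points).
  x = 21: rhs = 15, matching y values: none (0 points).
  x = 22: rhs = 15, matching y values: none (0 points).
Total affine count: 14.
Full point count |E(F_23)| = 14 + 1 = 15.
Hasse bound: |15 − (23+1)| = |-9| = 9 ≤ 2√23 ≈ 9.5917 ✓.


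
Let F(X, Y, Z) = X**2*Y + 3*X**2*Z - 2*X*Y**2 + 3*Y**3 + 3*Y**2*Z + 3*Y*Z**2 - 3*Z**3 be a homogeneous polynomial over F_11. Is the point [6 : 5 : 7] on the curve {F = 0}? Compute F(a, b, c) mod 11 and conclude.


F(6,5,7) ≡ 10 (mod 11); P is NOT on the curve.

Evaluate F(6, 5, 7) term-by-term (mod 11).
  X**2*Y ↦ 1·36·5·1 = 180
  3*X**2*Z ↦ 3·36·1·7 = 756
  -2*X*Y**2 ↦ -2·6·25·1 = -300
  3*Y**3 ↦ 3·1·125·1 = 375
  3*Y**2*Z ↦ 3·1·25·7 = 525
  3*Y*Z**2 ↦ 3·1·5·49 = 735
  -3*Z**3 ↦ -3·1·1·343 = -1029
Sum: F(6, 5, 7) = (180) + (756) + (-300) + (375) + (525) + (735) + (-1029) = 1242.
Reducing mod 11: 1242 ≡ 10 (mod 11).
Since F(a, b, c) ≡ 10 ≠ 0 (mod 11), P does NOT lie on the curve.


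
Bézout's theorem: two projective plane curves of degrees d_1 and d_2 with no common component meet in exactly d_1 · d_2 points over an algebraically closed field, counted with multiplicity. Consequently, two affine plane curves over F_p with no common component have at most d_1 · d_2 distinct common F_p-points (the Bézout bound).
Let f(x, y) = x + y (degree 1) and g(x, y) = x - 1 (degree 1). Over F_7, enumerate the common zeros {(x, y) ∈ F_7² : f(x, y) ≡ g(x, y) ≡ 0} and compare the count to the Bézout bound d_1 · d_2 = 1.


Common zeros: {(1, 6)}; count = 1; Bézout bound = 1.

deg(f) = 1, deg(g) = 1, so Bézout bound = 1.
Scan x ∈ F_7. For each x, list the y ∈ F_7 with f(x, y) ≡ 0 and those with g(x, y) ≡ 0 (mod 7); the common zeros in that column are the intersection.
  x = 0: f ≡ 0 at y ∈ {0}; g ≡ 0 at y ∈ ∅; common: ∅.
  x = 1: f ≡ 0 at y ∈ {6}; g ≡ 0 at y ∈ {0, 1, 2, 3, 4, 5, 6}; common: {6}.
  x = 2: f ≡ 0 at y ∈ {5}; g ≡ 0 at y ∈ ∅; common: ∅.
  x = 3: f ≡ 0 at y ∈ {4}; g ≡ 0 at y ∈ ∅; common: ∅.
  x = 4: f ≡ 0 at y ∈ {3}; g ≡ 0 at y ∈ ∅; common: ∅.
  x = 5: f ≡ 0 at y ∈ {2}; g ≡ 0 at y ∈ ∅; common: ∅.
  x = 6: f ≡ 0 at y ∈ {1}; g ≡ 0 at y ∈ ∅; common: ∅.
Collecting: common zeros = {(1, 6)}, so the count is 1.
Comparison with the Bézout bound: 1 ≤ 1 = deg(f)·deg(g), as expected for curves with no common component (the bound is attained).


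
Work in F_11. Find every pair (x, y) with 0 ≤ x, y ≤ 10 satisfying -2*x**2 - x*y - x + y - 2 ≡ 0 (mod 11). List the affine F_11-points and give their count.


Affine F_11-points: {(0, 2), (2, 10), (3, 5), (4, 2), (5, 5), (6, 6), (7, 6), (8, 7), (9, 10), (10, 7)}; count = 10.

For each of the 121 pairs (x, y) ∈ F_11², evaluate f(x, y) mod 11. Record the zeros.
  x = 0: [0↦9, 1↦10, 2↦0, 3↦1, 4↦2, 5↦3, 6↦4, 7↦5, 8↦6, 9↦7, 10↦8]  zeros at y ∈ {2}
  x = 1: [0↦6, 1↦6, 2↦6, 3↦6, 4↦6, 5↦6, 6↦6, 7↦6, 8↦6, 9↦6, 10↦6]  zeros at y ∈ ∅
  x = 2: [0↦10, 1↦9, 2↦8, 3↦7, 4↦6, 5↦5, 6↦4, 7↦3, 8↦2, 9↦1, 10↦0]  zeros at y ∈ {10}
  x = 3: [0↦10, 1↦8, 2↦6, 3↦4, 4↦2, 5↦0, 6↦9, 7↦7, 8↦5, 9↦3, 10↦1]  zeros at y ∈ {5}
  x = 4: [0↦6, 1↦3, 2↦0, 3↦8, 4↦5, 5↦2, 6↦10, 7↦7, 8↦4, 9↦1, 10↦9]  zeros at y ∈ {2}
  x = 5: [0↦9, 1↦5, 2↦1, 3↦8, 4↦4, 5↦0, 6↦7, 7↦3, 8↦10, 9↦6, 10↦2]  zeros at y ∈ {5}
  x = 6: [0↦8, 1↦3, 2↦9, 3↦4, 4↦10, 5↦5, 6↦0, 7↦6, 8↦1, 9↦7, 10↦2]  zeros at y ∈ {6}
  x = 7: [0↦3, 1↦8, 2↦2, 3↦7, 4↦1, 5↦6, 6↦0, 7↦5, 8↦10, 9↦4, 10↦9]  zeros at y ∈ {6}
  x = 8: [0↦5, 1↦9, 2↦2, 3↦6, 4↦10, 5↦3, 6↦7, 7↦0, 8↦4, 9↦8, 10↦1]  zeros at y ∈ {7}
  x = 9: [0↦3, 1↦6, 2↦9, 3↦1, 4↦4, 5↦7, 6↦10, 7↦2, 8↦5, 9↦8, 10↦0]  zeros at y ∈ {10}
  x = 10: [0↦8, 1↦10, 2↦1, 3↦3, 4↦5, 5↦7, 6↦9, 7↦0, 8↦2, 9↦4, 10↦6]  zeros at y ∈ {7}
Collecting zeros: affine points = {(0, 2), (2, 10), (3, 5), (4, 2), (5, 5), (6, 6), (7, 6), (8, 7), (9, 10), (10, 7)}.
Total count |C(F_11)_aff| = 10.


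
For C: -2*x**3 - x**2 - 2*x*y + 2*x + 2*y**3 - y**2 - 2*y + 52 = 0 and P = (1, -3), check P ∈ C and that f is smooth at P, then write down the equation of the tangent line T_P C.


Tangent line at P: 56*y + 168 = 0.

Step 1: f(1, -3) = 0, so P lies on C.
Step 2: partial derivatives
  f_x(x, y) = -6*x**2 - 2*x - 2*y + 2, f_y(x, y) = -2*x + 6*y**2 - 2*y - 2.
  f_x(P) = 0, f_y(P) = 56 (gradient nonzero, so P is smooth).
Step 3: tangent line at P: 0·(x − 1) + 56·(y − -3) = 0.
Expanding: 56*y + 168 = 0.


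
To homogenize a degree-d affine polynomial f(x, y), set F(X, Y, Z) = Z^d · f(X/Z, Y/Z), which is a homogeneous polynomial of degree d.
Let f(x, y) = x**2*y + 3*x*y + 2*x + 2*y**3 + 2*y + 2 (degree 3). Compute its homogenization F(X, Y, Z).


F(X, Y, Z) = X**2*Y + 3*X*Y*Z + 2*X*Z**2 + 2*Y**3 + 2*Y*Z**2 + 2*Z**3

deg(f) = 3.
Substitute x = X/Z, y = Y/Z into f, then multiply by Z^3.
  monomial 1·x^2·y^1 ↦ 1·X^2·Y^1·Z^0.
  monomial 3·x^1·y^1 ↦ 3·X^1·Y^1·Z^1.
  monomial 2·x^1·y^0 ↦ 2·X^1·Y^0·Z^2.
  monomial 2·x^0·y^3 ↦ 2·X^0·Y^3·Z^0.
  monomial 2·x^0·y^1 ↦ 2·X^0·Y^1·Z^2.
  monomial 2·x^0·y^0 ↦ 2·X^0·Y^0·Z^3.
Collecting: F(X, Y, Z) = X**2*Y + 3*X*Y*Z + 2*X*Z**2 + 2*Y**3 + 2*Y*Z**2 + 2*Z**3.


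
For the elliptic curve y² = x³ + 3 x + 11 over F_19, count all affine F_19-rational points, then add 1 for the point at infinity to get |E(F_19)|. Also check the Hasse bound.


Affine points = {(0, 7), (0, 12), (2, 5), (2, 14), (3, 3), (3, 16), (4, 7), (4, 12), (6, 6), (6, 13), (9, 8), (9, 11), (11, 8), (11, 11), (13, 9), (13, 10), (14, 2), (14, 17), (15, 7), (15, 12), (17, 4), (17, 15), (18, 8), (18, 11)}; affine count = 24; |E(F_19)| = 25.

Discriminant check: Δ ∝ 4a³ + 27b² = 4·3³ + 27·11² = 4·27 + 27·121 ≡ 12 (mod 19). Nonzero ⇒ E is nonsingular.
For each x ∈ F_19, compute rhs = x³ + 3·x + 11 mod 19, then count y ∈ F_19 with y² ≡ rhs.
  x = 0: rhs = 11, matching y values: 7, 12 (2 points).
  x = 1: rhs = 15, matching y values: none (0 points).
  x = 2: rhs = 6, matching y values: 5, 14 (2 points).
  x = 3: rhs = 9, matching y values: 3, 16 (2 points).
  x = 4: rhs = 11, matching y values: 7, 12 (2 points).
  x = 5: rhs = 18, matching y values: none (0 points).
  x = 6: rhs = 17, matching y values: 6, 13 (2 points).
  x = 7: rhs = 14, matching y values: none (0 points).
  x = 8: rhs = 15, matching y values: none (0 points).
  x = 9: rhs = 7, matching y values: 8, 11 (2 points).
  x = 10: rhs = 15, matching y values: none (0 points).
  x = 11: rhs = 7, matching y values: 8, 11 (2 points).
  x = 12: rhs = 8, matching y values: none (0 points).
  x = 13: rhs = 5, matching y values: 9, 10 (2 points).
  x = 14: rhs = 4, matching y values: 2, 17 (2 points).
  x = 15: rhs = 11, matching y values: 7, 12 (2 points).
  x = 16: rhs = 13, matching y values: none (0 points).
  x = 17: rhs = 16, matching y values: 4, 15 (2 points).
  x = 18: rhs = 7, matching y values: 8, 11 (2 points).
Total affine count: 24.
Full point count |E(F_19)| = 24 + 1 = 25.
Hasse bound: |25 − (19+1)| = |5| = 5 ≤ 2√19 ≈ 8.7178 ✓.


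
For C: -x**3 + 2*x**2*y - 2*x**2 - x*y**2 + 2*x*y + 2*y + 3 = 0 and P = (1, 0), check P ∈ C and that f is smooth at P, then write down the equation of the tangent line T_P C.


Tangent line at P: -7*x + 6*y + 7 = 0.

Step 1: f(1, 0) = 0, so P lies on C.
Step 2: partial derivatives
  f_x(x, y) = -3*x**2 + 4*x*y - 4*x - y**2 + 2*y, f_y(x, y) = 2*x**2 - 2*x*y + 2*x + 2.
  f_x(P) = -7, f_y(P) = 6 (gradient nonzero, so P is smooth).
Step 3: tangent line at P: -7·(x − 1) + 6·(y − 0) = 0.
Expanding: -7*x + 6*y + 7 = 0.


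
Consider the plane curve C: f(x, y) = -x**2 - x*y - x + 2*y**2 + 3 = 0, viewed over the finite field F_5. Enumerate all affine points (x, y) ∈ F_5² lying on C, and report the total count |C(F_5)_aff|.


Affine F_5-points: {(0, 1), (0, 4), (3, 1), (3, 3)}; count = 4.

For each of the 25 pairs (x, y) ∈ F_5², evaluate f(x, y) mod 5. Record the zeros.
  x = 0: [0↦3, 1↦0, 2↦1, 3↦1, 4↦0]  zeros at y ∈ {1, 4}
  x = 1: [0↦1, 1↦2, 2↦2, 3↦1, 4↦4]  zeros at y ∈ ∅
  x = 2: [0↦2, 1↦2, 2↦1, 3↦4, 4↦1]  zeros at y ∈ ∅
  x = 3: [0↦1, 1↦0, 2↦3, 3↦0, 4↦1]  zeros at y ∈ {1, 3}
  x = 4: [0↦3, 1↦1, 2↦3, 3↦4, 4↦4]  zeros at y ∈ ∅
Collecting zeros: affine points = {(0, 1), (0, 4), (3, 1), (3, 3)}.
Total count |C(F_5)_aff| = 4.


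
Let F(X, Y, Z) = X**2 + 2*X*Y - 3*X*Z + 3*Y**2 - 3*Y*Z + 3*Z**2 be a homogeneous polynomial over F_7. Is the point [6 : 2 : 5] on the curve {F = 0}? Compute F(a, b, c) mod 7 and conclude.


F(6,2,5) ≡ 6 (mod 7); P is NOT on the curve.

Evaluate F(6, 2, 5) term-by-term (mod 7).
  X**2 ↦ 1·36·1·1 = 36
  2*X*Y ↦ 2·6·2·1 = 24
  -3*X*Z ↦ -3·6·1·5 = -90
  3*Y**2 ↦ 3·1·4·1 = 12
  -3*Y*Z ↦ -3·1·2·5 = -30
  3*Z**2 ↦ 3·1·1·25 = 75
Sum: F(6, 2, 5) = (36) + (24) + (-90) + (12) + (-30) + (75) = 27.
Reducing mod 7: 27 ≡ 6 (mod 7).
Since F(a, b, c) ≡ 6 ≠ 0 (mod 7), P does NOT lie on the curve.


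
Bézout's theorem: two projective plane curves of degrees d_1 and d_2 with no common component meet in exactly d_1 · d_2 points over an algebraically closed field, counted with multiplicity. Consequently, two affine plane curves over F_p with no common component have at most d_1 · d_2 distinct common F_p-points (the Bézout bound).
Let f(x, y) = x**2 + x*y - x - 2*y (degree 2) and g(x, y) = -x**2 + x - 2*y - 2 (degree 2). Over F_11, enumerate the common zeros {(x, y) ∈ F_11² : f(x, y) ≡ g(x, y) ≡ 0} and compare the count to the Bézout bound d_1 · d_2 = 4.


Common zeros: {(9, 7)}; count = 1; Bézout bound = 4.

deg(f) = 2, deg(g) = 2, so Bézout bound = 4.
Scan x ∈ F_11. For each x, list the y ∈ F_11 with f(x, y) ≡ 0 and those with g(x, y) ≡ 0 (mod 11); the common zeros in that column are the intersection.
  x = 0: f ≡ 0 at y ∈ {0}; g ≡ 0 at y ∈ {10}; common: ∅.
  x = 1: f ≡ 0 at y ∈ {0}; g ≡ 0 at y ∈ {10}; common: ∅.
  x = 2: f ≡ 0 at y ∈ ∅; g ≡ 0 at y ∈ {9}; common: ∅.
  x = 3: f ≡ 0 at y ∈ {5}; g ≡ 0 at y ∈ {7}; common: ∅.
  x = 4: f ≡ 0 at y ∈ {5}; g ≡ 0 at y ∈ {4}; common: ∅.
  x = 5: f ≡ 0 at y ∈ {8}; g ≡ 0 at y ∈ {0}; common: ∅.
  x = 6: f ≡ 0 at y ∈ {9}; g ≡ 0 at y ∈ {6}; common: ∅.
  x = 7: f ≡ 0 at y ∈ {7}; g ≡ 0 at y ∈ {0}; common: ∅.
  x = 8: f ≡ 0 at y ∈ {9}; g ≡ 0 at y ∈ {4}; common: ∅.
  x = 9: f ≡ 0 at y ∈ {7}; g ≡ 0 at y ∈ {7}; common: {7}.
  x = 10: f ≡ 0 at y ∈ {8}; g ≡ 0 at y ∈ {9}; common: ∅.
Collecting: common zeros = {(9, 7)}, so the count is 1.
Comparison with the Bézout bound: 1 ≤ 4 = deg(f)·deg(g), as expected for curves with no common component (the affine F_11-count falls short of the bound because intersections may lie at infinity, over extension fields, or carry multiplicity).


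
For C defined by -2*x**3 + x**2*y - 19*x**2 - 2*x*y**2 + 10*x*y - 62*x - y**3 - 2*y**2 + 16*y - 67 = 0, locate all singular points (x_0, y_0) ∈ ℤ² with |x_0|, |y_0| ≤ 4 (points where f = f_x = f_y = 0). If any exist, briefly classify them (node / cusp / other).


Singular points: {(-3, 1)}; classification: cusp.

Compute partial derivatives:
  f_x = -6*x**2 + 2*x*y - 38*x - 2*y**2 + 10*y - 62.
  f_y = x**2 - 4*x*y + 10*x - 3*y**2 - 4*y + 16.
Scan x_0 ∈ {−4, ..., 4}. For each x_0, f_y(x_0, y) is a polynomial in y; find its integer roots y ∈ {−4, ..., 4}, then test f_x and f at those candidates.
  x = -4: f_y(-4, y) = -3*y**2 + 12*y - 8; no integer root y with |y| ≤ 4.
  x = -3: f_y(-3, y) = -3*y**2 + 8*y - 5; vanishes at y ∈ {1}. (-3, 1): f_x = 0, f = 0 — SINGULAR.
  x = -2: f_y(-2, y) = -3*y**2 + 4*y; vanishes at y ∈ {0}. (-2, 0): f_x = -10 ≠ 0.
  x = -1: f_y(-1, y) = 7 - 3*y**2; no integer root y with |y| ≤ 4.
  x = 0: f_y(0, y) = -3*y**2 - 4*y + 16; no integer root y with |y| ≤ 4.
  x = 1: f_y(1, y) = -3*y**2 - 8*y + 27; no integer root y with |y| ≤ 4.
  x = 2: f_y(2, y) = -3*y**2 - 12*y + 40; no integer root y with |y| ≤ 4.
  x = 3: f_y(3, y) = -3*y**2 - 16*y + 55; no integer root y with |y| ≤ 4.
  x = 4: f_y(4, y) = -3*y**2 - 20*y + 72; no integer root y with |y| ≤ 4.
Only singular point on the grid: (-3, 1).
Classify: substitute x = -3 + u, y = 1 + v and expand: f = -2*u**3 + u**2*v - 2*u*v**2 - v**3 + v**2.
No constant or linear terms (consistent with a singular point). Quadratic part: v**2. Cubic part: -2*u**3 + u**2*v - 2*u*v**2 - v**3.
The quadratic part v**2 is a perfect square, so there is a single (double) tangent line v = 0, i.e. y = 1. Restricting the cubic part to that line (v = 0) leaves -2*u**3 ≠ 0, so f is not divisible by v and the branch is v² ≈ 2*u**3 to lowest order — this is a cusp.
Classification: cusp.


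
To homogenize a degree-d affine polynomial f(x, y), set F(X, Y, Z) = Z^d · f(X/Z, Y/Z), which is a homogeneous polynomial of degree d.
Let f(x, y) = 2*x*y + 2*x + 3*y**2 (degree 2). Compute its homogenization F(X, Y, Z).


F(X, Y, Z) = 2*X*Y + 2*X*Z + 3*Y**2

deg(f) = 2.
Substitute x = X/Z, y = Y/Z into f, then multiply by Z^2.
  monomial 2·x^1·y^1 ↦ 2·X^1·Y^1·Z^0.
  monomial 2·x^1·y^0 ↦ 2·X^1·Y^0·Z^1.
  monomial 3·x^0·y^2 ↦ 3·X^0·Y^2·Z^0.
Collecting: F(X, Y, Z) = 2*X*Y + 2*X*Z + 3*Y**2.


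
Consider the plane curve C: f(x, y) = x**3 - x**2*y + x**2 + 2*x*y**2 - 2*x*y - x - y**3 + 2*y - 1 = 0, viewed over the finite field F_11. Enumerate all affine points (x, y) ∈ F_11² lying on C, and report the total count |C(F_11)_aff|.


Affine F_11-points: {(0, 1), (0, 3), (0, 7), (1, 0), (1, 1), (2, 3), (2, 6), (3, 2), (4, 2), (5, 2), (8, 7), (9, 7), (10, 0), (10, 1), (10, 8)}; count = 15.

For each of the 121 pairs (x, y) ∈ F_11², evaluate f(x, y) mod 11. Record the zeros.
  x = 0: [0↦10, 1↦0, 2↦6, 3↦0, 4↦9, 5↦5, 6↦4, 7↦0, 8↦9, 9↦3, 10↦9]  zeros at y ∈ {1, 3, 7}
  x = 1: [0↦0, 1↦0, 2↦9, 3↦10, 4↦8, 5↦8, 6↦4, 7↦1, 8↦4, 9↦7, 10↦4]  zeros at y ∈ {0, 1}
  x = 2: [0↦9, 1↦6, 2↦5, 3↦0, 4↦7, 5↦9, 6↦0, 7↦7, 8↦2, 9↦1, 10↦9]  zeros at y ∈ {3, 6}
  x = 3: [0↦10, 1↦2, 2↦0, 3↦9, 4↦1, 5↦3, 6↦9, 7↦2, 8↦9, 9↦2, 10↦8]  zeros at y ∈ {2}
  x = 4: [0↦9, 1↦5, 2↦0, 3↦10, 4↦7, 5↦7, 6↦4, 7↦3, 8↦9, 9↦5, 10↦7]  zeros at y ∈ {2}
  x = 5: [0↦1, 1↦10, 2↦0, 3↦9, 4↦9, 5↦5, 6↦2, 7↦5, 8↦8, 9↦5, 10↦1]  zeros at y ∈ {2}
  x = 6: [0↦3, 1↦1, 2↦6, 3↦1, 4↦2, 5↦3, 6↦9, 7↦3, 8↦1, 9↦8, 10↦7]  zeros at y ∈ ∅
  x = 7: [0↦10, 1↦6, 2↦2, 3↦3, 4↦3, 5↦7, 6↦9, 7↦3, 8↦5, 9↦9, 10↦9]  zeros at y ∈ ∅
  x = 8: [0↦6, 1↦9, 2↦5, 3↦10, 4↦7, 5↦1, 6↦8, 7↦0, 8↦4, 9↦3, 10↦2]  zeros at y ∈ {7}
  x = 9: [0↦8, 1↦5, 2↦10, 3↦6, 4↦9, 5↦2, 6↦1, 7↦0, 8↦4, 9↦7, 10↦3]  zeros at y ∈ {7}
  x = 10: [0↦0, 1↦0, 2↦1, 3↦8, 4↦4, 5↦5, 6↦5, 7↦9, 8↦0, 9↦5, 10↦7]  zeros at y ∈ {0, 1, 8}
Collecting zeros: affine points = {(0, 1), (0, 3), (0, 7), (1, 0), (1, 1), (2, 3), (2, 6), (3, 2), (4, 2), (5, 2), (8, 7), (9, 7), (10, 0), (10, 1), (10, 8)}.
Total count |C(F_11)_aff| = 15.


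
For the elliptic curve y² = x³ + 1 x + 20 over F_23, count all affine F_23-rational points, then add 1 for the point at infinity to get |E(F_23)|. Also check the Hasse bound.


Affine points = {(3, 2), (3, 21), (5, 9), (5, 14), (6, 9), (6, 14), (7, 5), (7, 18), (10, 8), (10, 15), (12, 9), (12, 14), (14, 8), (14, 15), (15, 11), (15, 12), (20, 6), (20, 17), (22, 8), (22, 15)}; affine count = 20; |E(F_23)| = 21.

Discriminant check: Δ ∝ 4a³ + 27b² = 4·1³ + 27·20² = 4·1 + 27·400 ≡ 17 (mod 23). Nonzero ⇒ E is nonsingular.
For each x ∈ F_23, compute rhs = x³ + 1·x + 20 mod 23, then count y ∈ F_23 with y² ≡ rhs.
  x = 0: rhs = 20, matching y values: none (0 points).
  x = 1: rhs = 22, matching y values: none (0 points).
  x = 2: rhs = 7, matching y values: none (0 points).
  x = 3: rhs = 4, matching y values: 2, 21 (2 points).
  x = 4: rhs = 19, matching y values: none (0 points).
  x = 5: rhs = 12, matching y values: 9, 14 (2 points).
  x = 6: rhs = 12, matching y values: 9, 14 (2 points).
  x = 7: rhs = 2, matching y values: 5, 18 (2 points).
  x = 8: rhs = 11, matching y values: none (0 points).
  x = 9: rhs = 22, matching y values: none (0 points).
  x = 10: rhs = 18, matching y values: 8, 15 (2 points).
  x = 11: rhs = 5, matching y values: none (0 points).
  x = 12: rhs = 12, matching y values: 9, 14 (2 points).
  x = 13: rhs = 22, matching y values: none (0 points).
  x = 14: rhs = 18, matching y values: 8, 15 (2 points).
  x = 15: rhs = 6, matching y values: 11, 12 (2 points).
  x = 16: rhs = 15, matching y values: none (0 points).
  x = 17: rhs = 5, matching y values: none (0 points).
  x = 18: rhs = 5, matching y values: none (0 points).
  x = 19: rhs = 21, matching y values: none (0 points).
  x = 20: rhs = 13, matching y values: 6, 17 (2 points).
  x = 21: rhs = 10, matching y values: none (0 points).
  x = 22: rhs = 18, matching y values: 8, 15 (2 points).
Total affine count: 20.
Full point count |E(F_23)| = 20 + 1 = 21.
Hasse bound: |21 − (23+1)| = |-3| = 3 ≤ 2√23 ≈ 9.5917 ✓.
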